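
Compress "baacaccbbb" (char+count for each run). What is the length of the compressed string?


Input: baacaccbbb
Runs:
  'b' x 1 => "b1"
  'a' x 2 => "a2"
  'c' x 1 => "c1"
  'a' x 1 => "a1"
  'c' x 2 => "c2"
  'b' x 3 => "b3"
Compressed: "b1a2c1a1c2b3"
Compressed length: 12

12


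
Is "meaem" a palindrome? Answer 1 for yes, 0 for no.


Input: meaem
Reversed: meaem
  Compare pos 0 ('m') with pos 4 ('m'): match
  Compare pos 1 ('e') with pos 3 ('e'): match
Result: palindrome

1


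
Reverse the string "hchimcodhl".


Input: hchimcodhl
Reading characters right to left:
  Position 9: 'l'
  Position 8: 'h'
  Position 7: 'd'
  Position 6: 'o'
  Position 5: 'c'
  Position 4: 'm'
  Position 3: 'i'
  Position 2: 'h'
  Position 1: 'c'
  Position 0: 'h'
Reversed: lhdocmihch

lhdocmihch


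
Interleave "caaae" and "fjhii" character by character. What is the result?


Interleaving "caaae" and "fjhii":
  Position 0: 'c' from first, 'f' from second => "cf"
  Position 1: 'a' from first, 'j' from second => "aj"
  Position 2: 'a' from first, 'h' from second => "ah"
  Position 3: 'a' from first, 'i' from second => "ai"
  Position 4: 'e' from first, 'i' from second => "ei"
Result: cfajahaiei

cfajahaiei


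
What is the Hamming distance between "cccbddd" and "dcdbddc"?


Comparing "cccbddd" and "dcdbddc" position by position:
  Position 0: 'c' vs 'd' => differ
  Position 1: 'c' vs 'c' => same
  Position 2: 'c' vs 'd' => differ
  Position 3: 'b' vs 'b' => same
  Position 4: 'd' vs 'd' => same
  Position 5: 'd' vs 'd' => same
  Position 6: 'd' vs 'c' => differ
Total differences (Hamming distance): 3

3


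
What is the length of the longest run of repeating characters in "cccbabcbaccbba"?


Input: "cccbabcbaccbba"
Scanning for longest run:
  Position 1 ('c'): continues run of 'c', length=2
  Position 2 ('c'): continues run of 'c', length=3
  Position 3 ('b'): new char, reset run to 1
  Position 4 ('a'): new char, reset run to 1
  Position 5 ('b'): new char, reset run to 1
  Position 6 ('c'): new char, reset run to 1
  Position 7 ('b'): new char, reset run to 1
  Position 8 ('a'): new char, reset run to 1
  Position 9 ('c'): new char, reset run to 1
  Position 10 ('c'): continues run of 'c', length=2
  Position 11 ('b'): new char, reset run to 1
  Position 12 ('b'): continues run of 'b', length=2
  Position 13 ('a'): new char, reset run to 1
Longest run: 'c' with length 3

3


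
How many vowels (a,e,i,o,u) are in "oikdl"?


Input: oikdl
Checking each character:
  'o' at position 0: vowel (running total: 1)
  'i' at position 1: vowel (running total: 2)
  'k' at position 2: consonant
  'd' at position 3: consonant
  'l' at position 4: consonant
Total vowels: 2

2


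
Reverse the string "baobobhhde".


Input: baobobhhde
Reading characters right to left:
  Position 9: 'e'
  Position 8: 'd'
  Position 7: 'h'
  Position 6: 'h'
  Position 5: 'b'
  Position 4: 'o'
  Position 3: 'b'
  Position 2: 'o'
  Position 1: 'a'
  Position 0: 'b'
Reversed: edhhboboab

edhhboboab


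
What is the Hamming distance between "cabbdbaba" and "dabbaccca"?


Comparing "cabbdbaba" and "dabbaccca" position by position:
  Position 0: 'c' vs 'd' => differ
  Position 1: 'a' vs 'a' => same
  Position 2: 'b' vs 'b' => same
  Position 3: 'b' vs 'b' => same
  Position 4: 'd' vs 'a' => differ
  Position 5: 'b' vs 'c' => differ
  Position 6: 'a' vs 'c' => differ
  Position 7: 'b' vs 'c' => differ
  Position 8: 'a' vs 'a' => same
Total differences (Hamming distance): 5

5


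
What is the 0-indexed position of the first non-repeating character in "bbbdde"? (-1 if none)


Input: bbbdde
Character frequencies:
  'b': 3
  'd': 2
  'e': 1
Scanning left to right for freq == 1:
  Position 0 ('b'): freq=3, skip
  Position 1 ('b'): freq=3, skip
  Position 2 ('b'): freq=3, skip
  Position 3 ('d'): freq=2, skip
  Position 4 ('d'): freq=2, skip
  Position 5 ('e'): unique! => answer = 5

5


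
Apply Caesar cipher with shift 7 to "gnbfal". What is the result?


Caesar cipher: shift "gnbfal" by 7
  'g' (pos 6) + 7 = pos 13 = 'n'
  'n' (pos 13) + 7 = pos 20 = 'u'
  'b' (pos 1) + 7 = pos 8 = 'i'
  'f' (pos 5) + 7 = pos 12 = 'm'
  'a' (pos 0) + 7 = pos 7 = 'h'
  'l' (pos 11) + 7 = pos 18 = 's'
Result: nuimhs

nuimhs


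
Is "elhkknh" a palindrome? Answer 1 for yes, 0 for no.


Input: elhkknh
Reversed: hnkkhle
  Compare pos 0 ('e') with pos 6 ('h'): MISMATCH
  Compare pos 1 ('l') with pos 5 ('n'): MISMATCH
  Compare pos 2 ('h') with pos 4 ('k'): MISMATCH
Result: not a palindrome

0


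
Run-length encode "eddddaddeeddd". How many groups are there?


Input: eddddaddeeddd
Scanning for consecutive runs:
  Group 1: 'e' x 1 (positions 0-0)
  Group 2: 'd' x 4 (positions 1-4)
  Group 3: 'a' x 1 (positions 5-5)
  Group 4: 'd' x 2 (positions 6-7)
  Group 5: 'e' x 2 (positions 8-9)
  Group 6: 'd' x 3 (positions 10-12)
Total groups: 6

6


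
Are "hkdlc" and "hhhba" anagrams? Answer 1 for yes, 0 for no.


Strings: "hkdlc", "hhhba"
Sorted first:  cdhkl
Sorted second: abhhh
Differ at position 0: 'c' vs 'a' => not anagrams

0


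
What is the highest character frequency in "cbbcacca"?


Input: cbbcacca
Character counts:
  'a': 2
  'b': 2
  'c': 4
Maximum frequency: 4

4


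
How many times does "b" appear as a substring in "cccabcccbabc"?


Searching for "b" in "cccabcccbabc"
Scanning each position:
  Position 0: "c" => no
  Position 1: "c" => no
  Position 2: "c" => no
  Position 3: "a" => no
  Position 4: "b" => MATCH
  Position 5: "c" => no
  Position 6: "c" => no
  Position 7: "c" => no
  Position 8: "b" => MATCH
  Position 9: "a" => no
  Position 10: "b" => MATCH
  Position 11: "c" => no
Total occurrences: 3

3


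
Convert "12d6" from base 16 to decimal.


Input: "12d6" in base 16
Positional expansion:
  Digit '1' (value 1) x 16^3 = 4096
  Digit '2' (value 2) x 16^2 = 512
  Digit 'd' (value 13) x 16^1 = 208
  Digit '6' (value 6) x 16^0 = 6
Sum = 4822

4822


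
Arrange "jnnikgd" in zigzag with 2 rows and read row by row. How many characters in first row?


Zigzag "jnnikgd" into 2 rows:
Placing characters:
  'j' => row 0
  'n' => row 1
  'n' => row 0
  'i' => row 1
  'k' => row 0
  'g' => row 1
  'd' => row 0
Rows:
  Row 0: "jnkd"
  Row 1: "nig"
First row length: 4

4


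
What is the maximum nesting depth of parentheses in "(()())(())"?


Input: "(()())(())"
Tracking depth:
  Position 0 '(': depth becomes 1
  Position 1 '(': depth becomes 2
  Position 2 ')': depth becomes 1
  Position 3 '(': depth becomes 2
  Position 4 ')': depth becomes 1
  Position 5 ')': depth becomes 0
  Position 6 '(': depth becomes 1
  Position 7 '(': depth becomes 2
  Position 8 ')': depth becomes 1
  Position 9 ')': depth becomes 0
Maximum depth reached: 2

2


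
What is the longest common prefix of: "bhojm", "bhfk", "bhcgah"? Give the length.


Words: bhojm, bhfk, bhcgah
  Position 0: all 'b' => match
  Position 1: all 'h' => match
  Position 2: ('o', 'f', 'c') => mismatch, stop
LCP = "bh" (length 2)

2


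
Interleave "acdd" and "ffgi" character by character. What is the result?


Interleaving "acdd" and "ffgi":
  Position 0: 'a' from first, 'f' from second => "af"
  Position 1: 'c' from first, 'f' from second => "cf"
  Position 2: 'd' from first, 'g' from second => "dg"
  Position 3: 'd' from first, 'i' from second => "di"
Result: afcfdgdi

afcfdgdi


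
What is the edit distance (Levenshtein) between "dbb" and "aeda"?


Computing edit distance: "dbb" -> "aeda"
DP table:
           a    e    d    a
      0    1    2    3    4
  d   1    1    2    2    3
  b   2    2    2    3    3
  b   3    3    3    3    4
Edit distance = dp[3][4] = 4

4


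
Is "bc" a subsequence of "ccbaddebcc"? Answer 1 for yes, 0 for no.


Check if "bc" is a subsequence of "ccbaddebcc"
Greedy scan:
  Position 0 ('c'): no match needed
  Position 1 ('c'): no match needed
  Position 2 ('b'): matches sub[0] = 'b'
  Position 3 ('a'): no match needed
  Position 4 ('d'): no match needed
  Position 5 ('d'): no match needed
  Position 6 ('e'): no match needed
  Position 7 ('b'): no match needed
  Position 8 ('c'): matches sub[1] = 'c'
  Position 9 ('c'): no match needed
All 2 characters matched => is a subsequence

1


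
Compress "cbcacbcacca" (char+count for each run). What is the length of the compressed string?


Input: cbcacbcacca
Runs:
  'c' x 1 => "c1"
  'b' x 1 => "b1"
  'c' x 1 => "c1"
  'a' x 1 => "a1"
  'c' x 1 => "c1"
  'b' x 1 => "b1"
  'c' x 1 => "c1"
  'a' x 1 => "a1"
  'c' x 2 => "c2"
  'a' x 1 => "a1"
Compressed: "c1b1c1a1c1b1c1a1c2a1"
Compressed length: 20

20


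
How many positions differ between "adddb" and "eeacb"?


Comparing "adddb" and "eeacb" position by position:
  Position 0: 'a' vs 'e' => DIFFER
  Position 1: 'd' vs 'e' => DIFFER
  Position 2: 'd' vs 'a' => DIFFER
  Position 3: 'd' vs 'c' => DIFFER
  Position 4: 'b' vs 'b' => same
Positions that differ: 4

4


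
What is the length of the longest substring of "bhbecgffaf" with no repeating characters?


Input: "bhbecgffaf"
Sliding window (track last position of each char):
  Position 0 ('b'): window [0,0] length 1 -- new best
  Position 1 ('h'): window [0,1] length 2 -- new best
  Position 2 ('b'): repeat (last at 0), move window start to 1
  Position 2 ('b'): window [1,2] length 2
  Position 3 ('e'): window [1,3] length 3 -- new best
  Position 4 ('c'): window [1,4] length 4 -- new best
  Position 5 ('g'): window [1,5] length 5 -- new best
  Position 6 ('f'): window [1,6] length 6 -- new best
  Position 7 ('f'): repeat (last at 6), move window start to 7
  Position 7 ('f'): window [7,7] length 1
  Position 8 ('a'): window [7,8] length 2
  Position 9 ('f'): repeat (last at 7), move window start to 8
  Position 9 ('f'): window [8,9] length 2
Longest substring with no repeats: "hbecgf" with length 6

6


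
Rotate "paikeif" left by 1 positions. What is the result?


Input: "paikeif", rotate left by 1
First 1 characters: "p"
Remaining characters: "aikeif"
Concatenate remaining + first: "aikeif" + "p" = "aikeifp"

aikeifp


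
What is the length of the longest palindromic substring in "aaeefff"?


Input: "aaeefff"
Checking substrings for palindromes:
  [4:7] "fff" (len 3) => palindrome
  [0:2] "aa" (len 2) => palindrome
  [2:4] "ee" (len 2) => palindrome
  [4:6] "ff" (len 2) => palindrome
  [5:7] "ff" (len 2) => palindrome
Longest palindromic substring: "fff" with length 3

3


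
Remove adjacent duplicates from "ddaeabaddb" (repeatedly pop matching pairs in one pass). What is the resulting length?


Input: ddaeabaddb
Stack-based adjacent duplicate removal:
  Read 'd': push. Stack: d
  Read 'd': matches stack top 'd' => pop. Stack: (empty)
  Read 'a': push. Stack: a
  Read 'e': push. Stack: ae
  Read 'a': push. Stack: aea
  Read 'b': push. Stack: aeab
  Read 'a': push. Stack: aeaba
  Read 'd': push. Stack: aeabad
  Read 'd': matches stack top 'd' => pop. Stack: aeaba
  Read 'b': push. Stack: aeabab
Final stack: "aeabab" (length 6)

6


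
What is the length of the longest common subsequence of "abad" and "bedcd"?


LCS of "abad" and "bedcd"
DP table:
           b    e    d    c    d
      0    0    0    0    0    0
  a   0    0    0    0    0    0
  b   0    1    1    1    1    1
  a   0    1    1    1    1    1
  d   0    1    1    2    2    2
LCS length = dp[4][5] = 2

2


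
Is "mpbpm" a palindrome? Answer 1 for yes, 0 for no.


Input: mpbpm
Reversed: mpbpm
  Compare pos 0 ('m') with pos 4 ('m'): match
  Compare pos 1 ('p') with pos 3 ('p'): match
Result: palindrome

1


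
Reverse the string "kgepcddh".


Input: kgepcddh
Reading characters right to left:
  Position 7: 'h'
  Position 6: 'd'
  Position 5: 'd'
  Position 4: 'c'
  Position 3: 'p'
  Position 2: 'e'
  Position 1: 'g'
  Position 0: 'k'
Reversed: hddcpegk

hddcpegk


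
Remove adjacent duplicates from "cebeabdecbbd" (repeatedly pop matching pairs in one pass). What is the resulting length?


Input: cebeabdecbbd
Stack-based adjacent duplicate removal:
  Read 'c': push. Stack: c
  Read 'e': push. Stack: ce
  Read 'b': push. Stack: ceb
  Read 'e': push. Stack: cebe
  Read 'a': push. Stack: cebea
  Read 'b': push. Stack: cebeab
  Read 'd': push. Stack: cebeabd
  Read 'e': push. Stack: cebeabde
  Read 'c': push. Stack: cebeabdec
  Read 'b': push. Stack: cebeabdecb
  Read 'b': matches stack top 'b' => pop. Stack: cebeabdec
  Read 'd': push. Stack: cebeabdecd
Final stack: "cebeabdecd" (length 10)

10


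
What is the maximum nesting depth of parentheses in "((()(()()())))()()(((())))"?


Input: "((()(()()())))()()(((())))"
Tracking depth:
  Position 0 '(': depth becomes 1
  Position 1 '(': depth becomes 2
  Position 2 '(': depth becomes 3
  Position 3 ')': depth becomes 2
  Position 4 '(': depth becomes 3
  Position 5 '(': depth becomes 4
  Position 6 ')': depth becomes 3
  Position 7 '(': depth becomes 4
  Position 8 ')': depth becomes 3
  Position 9 '(': depth becomes 4
  Position 10 ')': depth becomes 3
  Position 11 ')': depth becomes 2
  Position 12 ')': depth becomes 1
  Position 13 ')': depth becomes 0
  Position 14 '(': depth becomes 1
  Position 15 ')': depth becomes 0
  Position 16 '(': depth becomes 1
  Position 17 ')': depth becomes 0
  Position 18 '(': depth becomes 1
  Position 19 '(': depth becomes 2
  Position 20 '(': depth becomes 3
  Position 21 '(': depth becomes 4
  Position 22 ')': depth becomes 3
  Position 23 ')': depth becomes 2
  Position 24 ')': depth becomes 1
  Position 25 ')': depth becomes 0
Maximum depth reached: 4

4


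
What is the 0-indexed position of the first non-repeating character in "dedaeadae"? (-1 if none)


Input: dedaeadae
Character frequencies:
  'a': 3
  'd': 3
  'e': 3
Scanning left to right for freq == 1:
  Position 0 ('d'): freq=3, skip
  Position 1 ('e'): freq=3, skip
  Position 2 ('d'): freq=3, skip
  Position 3 ('a'): freq=3, skip
  Position 4 ('e'): freq=3, skip
  Position 5 ('a'): freq=3, skip
  Position 6 ('d'): freq=3, skip
  Position 7 ('a'): freq=3, skip
  Position 8 ('e'): freq=3, skip
  No unique character found => answer = -1

-1


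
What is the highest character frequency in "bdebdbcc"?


Input: bdebdbcc
Character counts:
  'b': 3
  'c': 2
  'd': 2
  'e': 1
Maximum frequency: 3

3


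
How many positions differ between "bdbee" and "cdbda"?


Comparing "bdbee" and "cdbda" position by position:
  Position 0: 'b' vs 'c' => DIFFER
  Position 1: 'd' vs 'd' => same
  Position 2: 'b' vs 'b' => same
  Position 3: 'e' vs 'd' => DIFFER
  Position 4: 'e' vs 'a' => DIFFER
Positions that differ: 3

3


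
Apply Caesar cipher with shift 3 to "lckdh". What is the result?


Caesar cipher: shift "lckdh" by 3
  'l' (pos 11) + 3 = pos 14 = 'o'
  'c' (pos 2) + 3 = pos 5 = 'f'
  'k' (pos 10) + 3 = pos 13 = 'n'
  'd' (pos 3) + 3 = pos 6 = 'g'
  'h' (pos 7) + 3 = pos 10 = 'k'
Result: ofngk

ofngk


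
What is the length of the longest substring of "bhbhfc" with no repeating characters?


Input: "bhbhfc"
Sliding window (track last position of each char):
  Position 0 ('b'): window [0,0] length 1 -- new best
  Position 1 ('h'): window [0,1] length 2 -- new best
  Position 2 ('b'): repeat (last at 0), move window start to 1
  Position 2 ('b'): window [1,2] length 2
  Position 3 ('h'): repeat (last at 1), move window start to 2
  Position 3 ('h'): window [2,3] length 2
  Position 4 ('f'): window [2,4] length 3 -- new best
  Position 5 ('c'): window [2,5] length 4 -- new best
Longest substring with no repeats: "bhfc" with length 4

4


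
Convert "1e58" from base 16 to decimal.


Input: "1e58" in base 16
Positional expansion:
  Digit '1' (value 1) x 16^3 = 4096
  Digit 'e' (value 14) x 16^2 = 3584
  Digit '5' (value 5) x 16^1 = 80
  Digit '8' (value 8) x 16^0 = 8
Sum = 7768

7768


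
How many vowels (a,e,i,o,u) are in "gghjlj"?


Input: gghjlj
Checking each character:
  'g' at position 0: consonant
  'g' at position 1: consonant
  'h' at position 2: consonant
  'j' at position 3: consonant
  'l' at position 4: consonant
  'j' at position 5: consonant
Total vowels: 0

0


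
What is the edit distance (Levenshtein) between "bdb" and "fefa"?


Computing edit distance: "bdb" -> "fefa"
DP table:
           f    e    f    a
      0    1    2    3    4
  b   1    1    2    3    4
  d   2    2    2    3    4
  b   3    3    3    3    4
Edit distance = dp[3][4] = 4

4


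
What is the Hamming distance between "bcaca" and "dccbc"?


Comparing "bcaca" and "dccbc" position by position:
  Position 0: 'b' vs 'd' => differ
  Position 1: 'c' vs 'c' => same
  Position 2: 'a' vs 'c' => differ
  Position 3: 'c' vs 'b' => differ
  Position 4: 'a' vs 'c' => differ
Total differences (Hamming distance): 4

4


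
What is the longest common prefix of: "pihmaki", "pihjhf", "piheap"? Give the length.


Words: pihmaki, pihjhf, piheap
  Position 0: all 'p' => match
  Position 1: all 'i' => match
  Position 2: all 'h' => match
  Position 3: ('m', 'j', 'e') => mismatch, stop
LCP = "pih" (length 3)

3


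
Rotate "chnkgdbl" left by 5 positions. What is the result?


Input: "chnkgdbl", rotate left by 5
First 5 characters: "chnkg"
Remaining characters: "dbl"
Concatenate remaining + first: "dbl" + "chnkg" = "dblchnkg"

dblchnkg


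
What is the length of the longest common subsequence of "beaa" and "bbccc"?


LCS of "beaa" and "bbccc"
DP table:
           b    b    c    c    c
      0    0    0    0    0    0
  b   0    1    1    1    1    1
  e   0    1    1    1    1    1
  a   0    1    1    1    1    1
  a   0    1    1    1    1    1
LCS length = dp[4][5] = 1

1


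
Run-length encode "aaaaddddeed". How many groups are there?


Input: aaaaddddeed
Scanning for consecutive runs:
  Group 1: 'a' x 4 (positions 0-3)
  Group 2: 'd' x 4 (positions 4-7)
  Group 3: 'e' x 2 (positions 8-9)
  Group 4: 'd' x 1 (positions 10-10)
Total groups: 4

4


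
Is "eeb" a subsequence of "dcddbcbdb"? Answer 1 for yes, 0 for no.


Check if "eeb" is a subsequence of "dcddbcbdb"
Greedy scan:
  Position 0 ('d'): no match needed
  Position 1 ('c'): no match needed
  Position 2 ('d'): no match needed
  Position 3 ('d'): no match needed
  Position 4 ('b'): no match needed
  Position 5 ('c'): no match needed
  Position 6 ('b'): no match needed
  Position 7 ('d'): no match needed
  Position 8 ('b'): no match needed
Only matched 0/3 characters => not a subsequence

0


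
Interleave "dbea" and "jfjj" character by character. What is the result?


Interleaving "dbea" and "jfjj":
  Position 0: 'd' from first, 'j' from second => "dj"
  Position 1: 'b' from first, 'f' from second => "bf"
  Position 2: 'e' from first, 'j' from second => "ej"
  Position 3: 'a' from first, 'j' from second => "aj"
Result: djbfejaj

djbfejaj


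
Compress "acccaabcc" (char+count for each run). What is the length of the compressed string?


Input: acccaabcc
Runs:
  'a' x 1 => "a1"
  'c' x 3 => "c3"
  'a' x 2 => "a2"
  'b' x 1 => "b1"
  'c' x 2 => "c2"
Compressed: "a1c3a2b1c2"
Compressed length: 10

10


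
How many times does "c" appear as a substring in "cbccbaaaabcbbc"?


Searching for "c" in "cbccbaaaabcbbc"
Scanning each position:
  Position 0: "c" => MATCH
  Position 1: "b" => no
  Position 2: "c" => MATCH
  Position 3: "c" => MATCH
  Position 4: "b" => no
  Position 5: "a" => no
  Position 6: "a" => no
  Position 7: "a" => no
  Position 8: "a" => no
  Position 9: "b" => no
  Position 10: "c" => MATCH
  Position 11: "b" => no
  Position 12: "b" => no
  Position 13: "c" => MATCH
Total occurrences: 5

5


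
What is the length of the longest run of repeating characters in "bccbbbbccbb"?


Input: "bccbbbbccbb"
Scanning for longest run:
  Position 1 ('c'): new char, reset run to 1
  Position 2 ('c'): continues run of 'c', length=2
  Position 3 ('b'): new char, reset run to 1
  Position 4 ('b'): continues run of 'b', length=2
  Position 5 ('b'): continues run of 'b', length=3
  Position 6 ('b'): continues run of 'b', length=4
  Position 7 ('c'): new char, reset run to 1
  Position 8 ('c'): continues run of 'c', length=2
  Position 9 ('b'): new char, reset run to 1
  Position 10 ('b'): continues run of 'b', length=2
Longest run: 'b' with length 4

4


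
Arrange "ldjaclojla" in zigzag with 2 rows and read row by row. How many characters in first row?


Zigzag "ldjaclojla" into 2 rows:
Placing characters:
  'l' => row 0
  'd' => row 1
  'j' => row 0
  'a' => row 1
  'c' => row 0
  'l' => row 1
  'o' => row 0
  'j' => row 1
  'l' => row 0
  'a' => row 1
Rows:
  Row 0: "ljcol"
  Row 1: "dalja"
First row length: 5

5


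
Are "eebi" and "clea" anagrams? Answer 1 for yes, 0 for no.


Strings: "eebi", "clea"
Sorted first:  beei
Sorted second: acel
Differ at position 0: 'b' vs 'a' => not anagrams

0


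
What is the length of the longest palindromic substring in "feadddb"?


Input: "feadddb"
Checking substrings for palindromes:
  [3:6] "ddd" (len 3) => palindrome
  [3:5] "dd" (len 2) => palindrome
  [4:6] "dd" (len 2) => palindrome
Longest palindromic substring: "ddd" with length 3

3


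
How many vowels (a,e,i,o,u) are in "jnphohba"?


Input: jnphohba
Checking each character:
  'j' at position 0: consonant
  'n' at position 1: consonant
  'p' at position 2: consonant
  'h' at position 3: consonant
  'o' at position 4: vowel (running total: 1)
  'h' at position 5: consonant
  'b' at position 6: consonant
  'a' at position 7: vowel (running total: 2)
Total vowels: 2

2


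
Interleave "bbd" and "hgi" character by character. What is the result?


Interleaving "bbd" and "hgi":
  Position 0: 'b' from first, 'h' from second => "bh"
  Position 1: 'b' from first, 'g' from second => "bg"
  Position 2: 'd' from first, 'i' from second => "di"
Result: bhbgdi

bhbgdi


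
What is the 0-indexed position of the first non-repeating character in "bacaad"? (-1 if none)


Input: bacaad
Character frequencies:
  'a': 3
  'b': 1
  'c': 1
  'd': 1
Scanning left to right for freq == 1:
  Position 0 ('b'): unique! => answer = 0

0


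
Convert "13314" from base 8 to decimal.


Input: "13314" in base 8
Positional expansion:
  Digit '1' (value 1) x 8^4 = 4096
  Digit '3' (value 3) x 8^3 = 1536
  Digit '3' (value 3) x 8^2 = 192
  Digit '1' (value 1) x 8^1 = 8
  Digit '4' (value 4) x 8^0 = 4
Sum = 5836

5836


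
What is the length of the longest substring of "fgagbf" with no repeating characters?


Input: "fgagbf"
Sliding window (track last position of each char):
  Position 0 ('f'): window [0,0] length 1 -- new best
  Position 1 ('g'): window [0,1] length 2 -- new best
  Position 2 ('a'): window [0,2] length 3 -- new best
  Position 3 ('g'): repeat (last at 1), move window start to 2
  Position 3 ('g'): window [2,3] length 2
  Position 4 ('b'): window [2,4] length 3
  Position 5 ('f'): window [2,5] length 4 -- new best
Longest substring with no repeats: "agbf" with length 4

4


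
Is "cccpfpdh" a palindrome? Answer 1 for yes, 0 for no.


Input: cccpfpdh
Reversed: hdpfpccc
  Compare pos 0 ('c') with pos 7 ('h'): MISMATCH
  Compare pos 1 ('c') with pos 6 ('d'): MISMATCH
  Compare pos 2 ('c') with pos 5 ('p'): MISMATCH
  Compare pos 3 ('p') with pos 4 ('f'): MISMATCH
Result: not a palindrome

0


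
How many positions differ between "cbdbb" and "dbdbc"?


Comparing "cbdbb" and "dbdbc" position by position:
  Position 0: 'c' vs 'd' => DIFFER
  Position 1: 'b' vs 'b' => same
  Position 2: 'd' vs 'd' => same
  Position 3: 'b' vs 'b' => same
  Position 4: 'b' vs 'c' => DIFFER
Positions that differ: 2

2


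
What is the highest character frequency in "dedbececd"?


Input: dedbececd
Character counts:
  'b': 1
  'c': 2
  'd': 3
  'e': 3
Maximum frequency: 3

3


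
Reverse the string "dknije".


Input: dknije
Reading characters right to left:
  Position 5: 'e'
  Position 4: 'j'
  Position 3: 'i'
  Position 2: 'n'
  Position 1: 'k'
  Position 0: 'd'
Reversed: ejinkd

ejinkd


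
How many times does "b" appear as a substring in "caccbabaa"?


Searching for "b" in "caccbabaa"
Scanning each position:
  Position 0: "c" => no
  Position 1: "a" => no
  Position 2: "c" => no
  Position 3: "c" => no
  Position 4: "b" => MATCH
  Position 5: "a" => no
  Position 6: "b" => MATCH
  Position 7: "a" => no
  Position 8: "a" => no
Total occurrences: 2

2


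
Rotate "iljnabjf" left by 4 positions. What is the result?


Input: "iljnabjf", rotate left by 4
First 4 characters: "iljn"
Remaining characters: "abjf"
Concatenate remaining + first: "abjf" + "iljn" = "abjfiljn"

abjfiljn


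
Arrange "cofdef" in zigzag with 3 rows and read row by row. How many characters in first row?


Zigzag "cofdef" into 3 rows:
Placing characters:
  'c' => row 0
  'o' => row 1
  'f' => row 2
  'd' => row 1
  'e' => row 0
  'f' => row 1
Rows:
  Row 0: "ce"
  Row 1: "odf"
  Row 2: "f"
First row length: 2

2


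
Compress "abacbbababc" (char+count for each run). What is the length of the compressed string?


Input: abacbbababc
Runs:
  'a' x 1 => "a1"
  'b' x 1 => "b1"
  'a' x 1 => "a1"
  'c' x 1 => "c1"
  'b' x 2 => "b2"
  'a' x 1 => "a1"
  'b' x 1 => "b1"
  'a' x 1 => "a1"
  'b' x 1 => "b1"
  'c' x 1 => "c1"
Compressed: "a1b1a1c1b2a1b1a1b1c1"
Compressed length: 20

20


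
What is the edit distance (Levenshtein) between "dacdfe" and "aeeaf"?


Computing edit distance: "dacdfe" -> "aeeaf"
DP table:
           a    e    e    a    f
      0    1    2    3    4    5
  d   1    1    2    3    4    5
  a   2    1    2    3    3    4
  c   3    2    2    3    4    4
  d   4    3    3    3    4    5
  f   5    4    4    4    4    4
  e   6    5    4    4    5    5
Edit distance = dp[6][5] = 5

5


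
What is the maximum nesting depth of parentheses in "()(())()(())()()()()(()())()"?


Input: "()(())()(())()()()()(()())()"
Tracking depth:
  Position 0 '(': depth becomes 1
  Position 1 ')': depth becomes 0
  Position 2 '(': depth becomes 1
  Position 3 '(': depth becomes 2
  Position 4 ')': depth becomes 1
  Position 5 ')': depth becomes 0
  Position 6 '(': depth becomes 1
  Position 7 ')': depth becomes 0
  Position 8 '(': depth becomes 1
  Position 9 '(': depth becomes 2
  Position 10 ')': depth becomes 1
  Position 11 ')': depth becomes 0
  Position 12 '(': depth becomes 1
  Position 13 ')': depth becomes 0
  Position 14 '(': depth becomes 1
  Position 15 ')': depth becomes 0
  Position 16 '(': depth becomes 1
  Position 17 ')': depth becomes 0
  Position 18 '(': depth becomes 1
  Position 19 ')': depth becomes 0
  Position 20 '(': depth becomes 1
  Position 21 '(': depth becomes 2
  Position 22 ')': depth becomes 1
  Position 23 '(': depth becomes 2
  Position 24 ')': depth becomes 1
  Position 25 ')': depth becomes 0
  Position 26 '(': depth becomes 1
  Position 27 ')': depth becomes 0
Maximum depth reached: 2

2


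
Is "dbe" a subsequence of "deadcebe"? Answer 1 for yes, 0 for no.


Check if "dbe" is a subsequence of "deadcebe"
Greedy scan:
  Position 0 ('d'): matches sub[0] = 'd'
  Position 1 ('e'): no match needed
  Position 2 ('a'): no match needed
  Position 3 ('d'): no match needed
  Position 4 ('c'): no match needed
  Position 5 ('e'): no match needed
  Position 6 ('b'): matches sub[1] = 'b'
  Position 7 ('e'): matches sub[2] = 'e'
All 3 characters matched => is a subsequence

1


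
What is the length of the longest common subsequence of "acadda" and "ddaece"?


LCS of "acadda" and "ddaece"
DP table:
           d    d    a    e    c    e
      0    0    0    0    0    0    0
  a   0    0    0    1    1    1    1
  c   0    0    0    1    1    2    2
  a   0    0    0    1    1    2    2
  d   0    1    1    1    1    2    2
  d   0    1    2    2    2    2    2
  a   0    1    2    3    3    3    3
LCS length = dp[6][6] = 3

3


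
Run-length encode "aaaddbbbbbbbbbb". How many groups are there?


Input: aaaddbbbbbbbbbb
Scanning for consecutive runs:
  Group 1: 'a' x 3 (positions 0-2)
  Group 2: 'd' x 2 (positions 3-4)
  Group 3: 'b' x 10 (positions 5-14)
Total groups: 3

3


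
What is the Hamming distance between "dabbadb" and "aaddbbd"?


Comparing "dabbadb" and "aaddbbd" position by position:
  Position 0: 'd' vs 'a' => differ
  Position 1: 'a' vs 'a' => same
  Position 2: 'b' vs 'd' => differ
  Position 3: 'b' vs 'd' => differ
  Position 4: 'a' vs 'b' => differ
  Position 5: 'd' vs 'b' => differ
  Position 6: 'b' vs 'd' => differ
Total differences (Hamming distance): 6

6


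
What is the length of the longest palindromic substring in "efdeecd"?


Input: "efdeecd"
Checking substrings for palindromes:
  [3:5] "ee" (len 2) => palindrome
Longest palindromic substring: "ee" with length 2

2


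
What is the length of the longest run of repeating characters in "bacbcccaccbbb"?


Input: "bacbcccaccbbb"
Scanning for longest run:
  Position 1 ('a'): new char, reset run to 1
  Position 2 ('c'): new char, reset run to 1
  Position 3 ('b'): new char, reset run to 1
  Position 4 ('c'): new char, reset run to 1
  Position 5 ('c'): continues run of 'c', length=2
  Position 6 ('c'): continues run of 'c', length=3
  Position 7 ('a'): new char, reset run to 1
  Position 8 ('c'): new char, reset run to 1
  Position 9 ('c'): continues run of 'c', length=2
  Position 10 ('b'): new char, reset run to 1
  Position 11 ('b'): continues run of 'b', length=2
  Position 12 ('b'): continues run of 'b', length=3
Longest run: 'c' with length 3

3


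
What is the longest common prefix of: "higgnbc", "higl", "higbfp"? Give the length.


Words: higgnbc, higl, higbfp
  Position 0: all 'h' => match
  Position 1: all 'i' => match
  Position 2: all 'g' => match
  Position 3: ('g', 'l', 'b') => mismatch, stop
LCP = "hig" (length 3)

3


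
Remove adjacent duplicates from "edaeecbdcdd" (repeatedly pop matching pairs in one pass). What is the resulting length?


Input: edaeecbdcdd
Stack-based adjacent duplicate removal:
  Read 'e': push. Stack: e
  Read 'd': push. Stack: ed
  Read 'a': push. Stack: eda
  Read 'e': push. Stack: edae
  Read 'e': matches stack top 'e' => pop. Stack: eda
  Read 'c': push. Stack: edac
  Read 'b': push. Stack: edacb
  Read 'd': push. Stack: edacbd
  Read 'c': push. Stack: edacbdc
  Read 'd': push. Stack: edacbdcd
  Read 'd': matches stack top 'd' => pop. Stack: edacbdc
Final stack: "edacbdc" (length 7)

7


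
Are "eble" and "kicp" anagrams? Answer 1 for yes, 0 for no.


Strings: "eble", "kicp"
Sorted first:  beel
Sorted second: cikp
Differ at position 0: 'b' vs 'c' => not anagrams

0


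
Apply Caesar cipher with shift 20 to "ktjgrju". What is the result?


Caesar cipher: shift "ktjgrju" by 20
  'k' (pos 10) + 20 = pos 4 = 'e'
  't' (pos 19) + 20 = pos 13 = 'n'
  'j' (pos 9) + 20 = pos 3 = 'd'
  'g' (pos 6) + 20 = pos 0 = 'a'
  'r' (pos 17) + 20 = pos 11 = 'l'
  'j' (pos 9) + 20 = pos 3 = 'd'
  'u' (pos 20) + 20 = pos 14 = 'o'
Result: endaldo

endaldo


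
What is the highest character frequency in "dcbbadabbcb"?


Input: dcbbadabbcb
Character counts:
  'a': 2
  'b': 5
  'c': 2
  'd': 2
Maximum frequency: 5

5


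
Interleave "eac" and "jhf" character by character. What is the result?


Interleaving "eac" and "jhf":
  Position 0: 'e' from first, 'j' from second => "ej"
  Position 1: 'a' from first, 'h' from second => "ah"
  Position 2: 'c' from first, 'f' from second => "cf"
Result: ejahcf

ejahcf


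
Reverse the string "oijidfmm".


Input: oijidfmm
Reading characters right to left:
  Position 7: 'm'
  Position 6: 'm'
  Position 5: 'f'
  Position 4: 'd'
  Position 3: 'i'
  Position 2: 'j'
  Position 1: 'i'
  Position 0: 'o'
Reversed: mmfdijio

mmfdijio


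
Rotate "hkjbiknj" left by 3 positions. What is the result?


Input: "hkjbiknj", rotate left by 3
First 3 characters: "hkj"
Remaining characters: "biknj"
Concatenate remaining + first: "biknj" + "hkj" = "biknjhkj"

biknjhkj


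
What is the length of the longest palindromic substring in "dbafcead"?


Input: "dbafcead"
Checking substrings for palindromes:
  No multi-char palindromic substrings found
Longest palindromic substring: "d" with length 1

1


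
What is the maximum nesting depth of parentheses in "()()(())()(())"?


Input: "()()(())()(())"
Tracking depth:
  Position 0 '(': depth becomes 1
  Position 1 ')': depth becomes 0
  Position 2 '(': depth becomes 1
  Position 3 ')': depth becomes 0
  Position 4 '(': depth becomes 1
  Position 5 '(': depth becomes 2
  Position 6 ')': depth becomes 1
  Position 7 ')': depth becomes 0
  Position 8 '(': depth becomes 1
  Position 9 ')': depth becomes 0
  Position 10 '(': depth becomes 1
  Position 11 '(': depth becomes 2
  Position 12 ')': depth becomes 1
  Position 13 ')': depth becomes 0
Maximum depth reached: 2

2


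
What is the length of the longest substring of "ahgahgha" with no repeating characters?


Input: "ahgahgha"
Sliding window (track last position of each char):
  Position 0 ('a'): window [0,0] length 1 -- new best
  Position 1 ('h'): window [0,1] length 2 -- new best
  Position 2 ('g'): window [0,2] length 3 -- new best
  Position 3 ('a'): repeat (last at 0), move window start to 1
  Position 3 ('a'): window [1,3] length 3
  Position 4 ('h'): repeat (last at 1), move window start to 2
  Position 4 ('h'): window [2,4] length 3
  Position 5 ('g'): repeat (last at 2), move window start to 3
  Position 5 ('g'): window [3,5] length 3
  Position 6 ('h'): repeat (last at 4), move window start to 5
  Position 6 ('h'): window [5,6] length 2
  Position 7 ('a'): window [5,7] length 3
Longest substring with no repeats: "ahg" with length 3

3


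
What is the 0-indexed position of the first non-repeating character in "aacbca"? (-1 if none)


Input: aacbca
Character frequencies:
  'a': 3
  'b': 1
  'c': 2
Scanning left to right for freq == 1:
  Position 0 ('a'): freq=3, skip
  Position 1 ('a'): freq=3, skip
  Position 2 ('c'): freq=2, skip
  Position 3 ('b'): unique! => answer = 3

3


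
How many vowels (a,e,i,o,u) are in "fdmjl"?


Input: fdmjl
Checking each character:
  'f' at position 0: consonant
  'd' at position 1: consonant
  'm' at position 2: consonant
  'j' at position 3: consonant
  'l' at position 4: consonant
Total vowels: 0

0


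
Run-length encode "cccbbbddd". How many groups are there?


Input: cccbbbddd
Scanning for consecutive runs:
  Group 1: 'c' x 3 (positions 0-2)
  Group 2: 'b' x 3 (positions 3-5)
  Group 3: 'd' x 3 (positions 6-8)
Total groups: 3

3


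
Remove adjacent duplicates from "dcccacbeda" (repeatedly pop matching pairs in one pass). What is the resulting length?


Input: dcccacbeda
Stack-based adjacent duplicate removal:
  Read 'd': push. Stack: d
  Read 'c': push. Stack: dc
  Read 'c': matches stack top 'c' => pop. Stack: d
  Read 'c': push. Stack: dc
  Read 'a': push. Stack: dca
  Read 'c': push. Stack: dcac
  Read 'b': push. Stack: dcacb
  Read 'e': push. Stack: dcacbe
  Read 'd': push. Stack: dcacbed
  Read 'a': push. Stack: dcacbeda
Final stack: "dcacbeda" (length 8)

8


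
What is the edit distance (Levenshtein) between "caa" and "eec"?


Computing edit distance: "caa" -> "eec"
DP table:
           e    e    c
      0    1    2    3
  c   1    1    2    2
  a   2    2    2    3
  a   3    3    3    3
Edit distance = dp[3][3] = 3

3


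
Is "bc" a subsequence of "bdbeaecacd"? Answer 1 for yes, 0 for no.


Check if "bc" is a subsequence of "bdbeaecacd"
Greedy scan:
  Position 0 ('b'): matches sub[0] = 'b'
  Position 1 ('d'): no match needed
  Position 2 ('b'): no match needed
  Position 3 ('e'): no match needed
  Position 4 ('a'): no match needed
  Position 5 ('e'): no match needed
  Position 6 ('c'): matches sub[1] = 'c'
  Position 7 ('a'): no match needed
  Position 8 ('c'): no match needed
  Position 9 ('d'): no match needed
All 2 characters matched => is a subsequence

1


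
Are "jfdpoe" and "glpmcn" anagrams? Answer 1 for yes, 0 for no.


Strings: "jfdpoe", "glpmcn"
Sorted first:  defjop
Sorted second: cglmnp
Differ at position 0: 'd' vs 'c' => not anagrams

0


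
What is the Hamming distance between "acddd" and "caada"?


Comparing "acddd" and "caada" position by position:
  Position 0: 'a' vs 'c' => differ
  Position 1: 'c' vs 'a' => differ
  Position 2: 'd' vs 'a' => differ
  Position 3: 'd' vs 'd' => same
  Position 4: 'd' vs 'a' => differ
Total differences (Hamming distance): 4

4


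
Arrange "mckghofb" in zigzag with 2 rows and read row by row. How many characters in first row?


Zigzag "mckghofb" into 2 rows:
Placing characters:
  'm' => row 0
  'c' => row 1
  'k' => row 0
  'g' => row 1
  'h' => row 0
  'o' => row 1
  'f' => row 0
  'b' => row 1
Rows:
  Row 0: "mkhf"
  Row 1: "cgob"
First row length: 4

4


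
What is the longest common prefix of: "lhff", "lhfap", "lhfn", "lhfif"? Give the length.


Words: lhff, lhfap, lhfn, lhfif
  Position 0: all 'l' => match
  Position 1: all 'h' => match
  Position 2: all 'f' => match
  Position 3: ('f', 'a', 'n', 'i') => mismatch, stop
LCP = "lhf" (length 3)

3


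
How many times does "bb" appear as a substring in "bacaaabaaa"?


Searching for "bb" in "bacaaabaaa"
Scanning each position:
  Position 0: "ba" => no
  Position 1: "ac" => no
  Position 2: "ca" => no
  Position 3: "aa" => no
  Position 4: "aa" => no
  Position 5: "ab" => no
  Position 6: "ba" => no
  Position 7: "aa" => no
  Position 8: "aa" => no
Total occurrences: 0

0


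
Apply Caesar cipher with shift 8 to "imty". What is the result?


Caesar cipher: shift "imty" by 8
  'i' (pos 8) + 8 = pos 16 = 'q'
  'm' (pos 12) + 8 = pos 20 = 'u'
  't' (pos 19) + 8 = pos 1 = 'b'
  'y' (pos 24) + 8 = pos 6 = 'g'
Result: qubg

qubg


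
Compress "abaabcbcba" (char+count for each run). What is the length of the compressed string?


Input: abaabcbcba
Runs:
  'a' x 1 => "a1"
  'b' x 1 => "b1"
  'a' x 2 => "a2"
  'b' x 1 => "b1"
  'c' x 1 => "c1"
  'b' x 1 => "b1"
  'c' x 1 => "c1"
  'b' x 1 => "b1"
  'a' x 1 => "a1"
Compressed: "a1b1a2b1c1b1c1b1a1"
Compressed length: 18

18


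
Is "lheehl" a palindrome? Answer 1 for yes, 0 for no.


Input: lheehl
Reversed: lheehl
  Compare pos 0 ('l') with pos 5 ('l'): match
  Compare pos 1 ('h') with pos 4 ('h'): match
  Compare pos 2 ('e') with pos 3 ('e'): match
Result: palindrome

1


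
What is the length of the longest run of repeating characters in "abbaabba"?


Input: "abbaabba"
Scanning for longest run:
  Position 1 ('b'): new char, reset run to 1
  Position 2 ('b'): continues run of 'b', length=2
  Position 3 ('a'): new char, reset run to 1
  Position 4 ('a'): continues run of 'a', length=2
  Position 5 ('b'): new char, reset run to 1
  Position 6 ('b'): continues run of 'b', length=2
  Position 7 ('a'): new char, reset run to 1
Longest run: 'b' with length 2

2


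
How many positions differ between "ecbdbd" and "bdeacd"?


Comparing "ecbdbd" and "bdeacd" position by position:
  Position 0: 'e' vs 'b' => DIFFER
  Position 1: 'c' vs 'd' => DIFFER
  Position 2: 'b' vs 'e' => DIFFER
  Position 3: 'd' vs 'a' => DIFFER
  Position 4: 'b' vs 'c' => DIFFER
  Position 5: 'd' vs 'd' => same
Positions that differ: 5

5


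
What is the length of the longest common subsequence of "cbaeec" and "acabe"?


LCS of "cbaeec" and "acabe"
DP table:
           a    c    a    b    e
      0    0    0    0    0    0
  c   0    0    1    1    1    1
  b   0    0    1    1    2    2
  a   0    1    1    2    2    2
  e   0    1    1    2    2    3
  e   0    1    1    2    2    3
  c   0    1    2    2    2    3
LCS length = dp[6][5] = 3

3


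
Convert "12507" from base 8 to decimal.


Input: "12507" in base 8
Positional expansion:
  Digit '1' (value 1) x 8^4 = 4096
  Digit '2' (value 2) x 8^3 = 1024
  Digit '5' (value 5) x 8^2 = 320
  Digit '0' (value 0) x 8^1 = 0
  Digit '7' (value 7) x 8^0 = 7
Sum = 5447

5447


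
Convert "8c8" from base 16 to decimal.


Input: "8c8" in base 16
Positional expansion:
  Digit '8' (value 8) x 16^2 = 2048
  Digit 'c' (value 12) x 16^1 = 192
  Digit '8' (value 8) x 16^0 = 8
Sum = 2248

2248


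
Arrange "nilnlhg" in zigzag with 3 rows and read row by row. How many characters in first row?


Zigzag "nilnlhg" into 3 rows:
Placing characters:
  'n' => row 0
  'i' => row 1
  'l' => row 2
  'n' => row 1
  'l' => row 0
  'h' => row 1
  'g' => row 2
Rows:
  Row 0: "nl"
  Row 1: "inh"
  Row 2: "lg"
First row length: 2

2
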